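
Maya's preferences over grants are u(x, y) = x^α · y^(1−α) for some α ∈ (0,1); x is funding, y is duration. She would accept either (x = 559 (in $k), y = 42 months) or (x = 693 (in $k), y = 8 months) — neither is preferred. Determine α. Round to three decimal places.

Indifference: 559^α · 42^(1−α) = 693^α · 8^(1−α).
(559/693)^α = (8/42)^(1−α); take logs: α·ln(559/693) = (1−α)·ln(8/42), i.e. α·-0.214881 = (1−α)·-1.658228.
So α/(1−α) = (-1.658228)/(-0.214881) = 7.716960, and α = 7.716960/8.716960 ≈ 0.885.

α ≈ 0.885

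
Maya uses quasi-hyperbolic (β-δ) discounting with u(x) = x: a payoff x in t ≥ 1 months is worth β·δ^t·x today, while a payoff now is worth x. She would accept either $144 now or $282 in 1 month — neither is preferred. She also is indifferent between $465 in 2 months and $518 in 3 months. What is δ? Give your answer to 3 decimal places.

δ ≈ 0.898

From the later pair, β·δ^2·465 = β·δ^3·518; dividing through, δ = 465/518 = 0.89768.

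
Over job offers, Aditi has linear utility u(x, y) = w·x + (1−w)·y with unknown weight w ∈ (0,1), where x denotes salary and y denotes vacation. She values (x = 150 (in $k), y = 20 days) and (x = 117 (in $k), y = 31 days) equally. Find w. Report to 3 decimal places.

Indifference: w·150 + (1−w)·20 = w·117 + (1−w)·31.
Collecting terms: w·33 = (1−w)·11.
So w/(1−w) = 11/33 = 0.3333, giving w = 11/(33+11) = 0.250.

w = 0.250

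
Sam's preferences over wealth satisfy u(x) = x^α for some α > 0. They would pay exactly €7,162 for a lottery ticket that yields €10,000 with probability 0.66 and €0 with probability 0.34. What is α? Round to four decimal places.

α ≈ 1.2448

The lottery's expected utility is 0.66·u(10000) + 0.34·u(0) = 0.66·10000^α (since u(0) = 0 for α > 0).
Indifference: 7162^α = 0.66·10000^α, so (7162/10000)^α = 0.66.
Taking logs: α·ln(7162/10000) = ln(0.66), so α = -0.4155154 / -0.3337958 ≈ 1.2448.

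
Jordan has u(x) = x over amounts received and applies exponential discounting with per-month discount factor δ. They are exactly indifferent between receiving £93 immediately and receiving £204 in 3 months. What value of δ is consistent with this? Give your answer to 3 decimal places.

Equating discounted utilities: u(93) = δ^3·u(204) ⇒ δ^3 = u(93)/u(204).
With u(x) = x: δ^3 = 93/204 = 0.45588.
Taking the cube root: δ = 0.45588^(1/3) ≈ 0.770.

δ ≈ 0.770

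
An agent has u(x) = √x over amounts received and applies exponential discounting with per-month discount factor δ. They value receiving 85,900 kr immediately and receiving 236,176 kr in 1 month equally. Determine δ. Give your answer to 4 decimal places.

δ ≈ 0.6031

Indifference means u(85900) = δ · u(236176), so δ = u(85900)/u(236176).
Since u(x) = √x, δ = √(85900/236176) = 0.60309.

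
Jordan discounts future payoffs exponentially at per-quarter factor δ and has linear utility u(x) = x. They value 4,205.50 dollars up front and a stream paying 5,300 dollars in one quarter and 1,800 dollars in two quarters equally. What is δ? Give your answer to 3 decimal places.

δ ≈ 0.650

Present value of the stream is 5300·δ + 1800·δ². Indifference gives 5300δ + 1800δ² = 4205.50.
That is, 1800δ² + 5300δ − 4205.50 = 0, a quadratic in δ.
By the quadratic formula (taking the positive root), δ = (−5300 + √58369600.00) / 3600 ≈ 0.650.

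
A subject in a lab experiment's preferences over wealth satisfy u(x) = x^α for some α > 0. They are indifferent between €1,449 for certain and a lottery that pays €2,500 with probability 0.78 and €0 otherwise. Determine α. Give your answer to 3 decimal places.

Since u(0) = 0, the lottery's EU is 0.78·2500^α.
Equating: 1449^α = 0.78·2500^α, i.e. 0.5796^α = 0.78.
α = ln(0.78) / ln(1449/2500) = -0.248461/-0.545417 ≈ 0.456.

α ≈ 0.456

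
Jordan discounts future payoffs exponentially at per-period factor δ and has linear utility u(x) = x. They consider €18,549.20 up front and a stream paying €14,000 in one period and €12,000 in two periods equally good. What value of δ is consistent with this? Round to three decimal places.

The stream is worth 14000δ + 12000δ² today, so 14000δ + 12000δ² = 18549.20.
Rearranged: 12000δ² + 14000δ − 18549.20 = 0.
The positive root is δ = [−14000 + √(14000² + 4·12000·18549.20)] / (2·12000) = (−14000 + 32960.000)/24000 ≈ 0.790.

δ ≈ 0.790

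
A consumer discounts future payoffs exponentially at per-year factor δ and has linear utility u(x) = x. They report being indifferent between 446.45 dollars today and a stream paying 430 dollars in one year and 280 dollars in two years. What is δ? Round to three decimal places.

Present value of the stream is 430·δ + 280·δ². Indifference gives 430δ + 280δ² = 446.45.
Rearranged: 280δ² + 430δ − 446.45 = 0.
By the quadratic formula (taking the positive root), δ = (−430 + √684924.00) / 560 ≈ 0.710.

δ ≈ 0.710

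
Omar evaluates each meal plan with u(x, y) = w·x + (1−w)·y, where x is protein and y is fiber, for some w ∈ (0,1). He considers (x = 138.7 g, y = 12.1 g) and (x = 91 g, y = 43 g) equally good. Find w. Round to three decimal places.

w = 0.393

u(138.7,12.1) = u(91,43) means w·138.7 + (1−w)·12.1 = w·91 + (1−w)·43.
Rearranging, 47.7·w − 30.9·(1−w) = 0.
Hence w = 30.9/(47.7+30.9) = 30.9/78.6 = 0.393.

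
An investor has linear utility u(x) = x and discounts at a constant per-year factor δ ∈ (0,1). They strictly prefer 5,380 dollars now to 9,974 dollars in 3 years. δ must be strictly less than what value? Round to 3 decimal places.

Comparing present values: 5380 > δ^3·9974.
Dividing by 9974: δ^3 < 0.53940. Both sides are positive, so the cube root keeps the direction.
δ < (5380/9974)^(1/3) ≈ 0.814.

δ < 0.814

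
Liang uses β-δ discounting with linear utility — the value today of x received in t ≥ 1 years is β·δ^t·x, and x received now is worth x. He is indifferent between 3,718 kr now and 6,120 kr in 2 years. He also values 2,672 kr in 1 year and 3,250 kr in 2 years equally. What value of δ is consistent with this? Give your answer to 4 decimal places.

The second indifference involves only future payoffs, so β cancels: β·δ^1·2672 = β·δ^2·3250, giving δ = 2672/3250 = 0.82215.

δ ≈ 0.8222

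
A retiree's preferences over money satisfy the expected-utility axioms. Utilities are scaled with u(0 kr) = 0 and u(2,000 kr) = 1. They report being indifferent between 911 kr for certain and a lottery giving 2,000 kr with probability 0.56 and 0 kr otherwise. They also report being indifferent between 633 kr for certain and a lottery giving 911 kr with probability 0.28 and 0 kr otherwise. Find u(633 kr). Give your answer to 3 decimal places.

From the first indifference, u(911 kr) = 0.56·u(2,000 kr) + 0.44·u(0 kr) = 0.56·1 + 0.44·0 = 0.56.
Chaining: u(633 kr) = 0.28·0.56 + 0.72·0.00 = 0.1568.

0.157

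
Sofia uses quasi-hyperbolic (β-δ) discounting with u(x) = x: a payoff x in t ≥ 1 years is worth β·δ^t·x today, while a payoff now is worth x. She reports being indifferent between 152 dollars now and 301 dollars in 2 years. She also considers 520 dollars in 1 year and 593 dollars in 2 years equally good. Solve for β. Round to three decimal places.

β ≈ 0.657

From the later pair, β·δ^1·520 = β·δ^2·593; dividing through, δ = 520/593 = 0.87690.
The first indifference: 152 = β·δ^2·301, so β = 152/(δ^2·301) = 152/(0.76895·301) ≈ 0.657.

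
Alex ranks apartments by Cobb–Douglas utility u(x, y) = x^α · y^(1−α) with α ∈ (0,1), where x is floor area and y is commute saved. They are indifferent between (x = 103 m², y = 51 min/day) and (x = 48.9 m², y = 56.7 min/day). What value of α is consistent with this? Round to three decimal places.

α ≈ 0.125

Set the two utilities equal: 103^α·51^(1−α) = 48.9^α·56.7^(1−α).
Taking logs: α·ln 103 + (1−α)·ln 51 = α·ln 48.9 + (1−α)·ln 56.7, i.e. α·0.744952 = (1−α)·0.105949.
So α/(1−α) = (0.105949)/(0.744952) = 0.142223, and α = 0.142223/1.142223 ≈ 0.125.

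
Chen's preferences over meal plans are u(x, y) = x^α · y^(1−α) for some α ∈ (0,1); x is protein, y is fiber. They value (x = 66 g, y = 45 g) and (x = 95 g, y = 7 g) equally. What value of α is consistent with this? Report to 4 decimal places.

α ≈ 0.8363

Indifference: 66^α · 45^(1−α) = 95^α · 7^(1−α).
(66/95)^α = (7/45)^(1−α); take logs: α·ln(66/95) = (1−α)·ln(7/45), i.e. α·-0.3642221 = (1−α)·-1.8607523.
With A = -0.3642221 and B = -1.8607523: α·A = (1−α)·B, so α = B/(A+B) = -1.8607523/-2.2249744 ≈ 0.8363.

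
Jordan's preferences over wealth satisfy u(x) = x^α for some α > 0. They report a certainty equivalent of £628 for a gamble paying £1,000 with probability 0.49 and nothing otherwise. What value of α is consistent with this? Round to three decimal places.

α ≈ 1.533

EU(lottery) = 0.49·1000^α + 0.51·0 = 0.49·1000^α.
Equating: 628^α = 0.49·1000^α, i.e. 0.6280^α = 0.49.
α = ln(0.49) / ln(628/1000) = -0.713350/-0.465215 ≈ 1.533.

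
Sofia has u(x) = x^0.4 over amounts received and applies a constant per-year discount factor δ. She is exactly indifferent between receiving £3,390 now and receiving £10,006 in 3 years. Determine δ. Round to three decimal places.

δ ≈ 0.866

Indifference means u(3390) = δ^3 · u(10006), so δ^3 = u(3390)/u(10006).
Since u(x) = x^0.4, δ^3 = (3390/10006)^0.4 = 0.33880^0.4 = 0.64860.
Taking the cube root: δ = 0.64860^(1/3) ≈ 0.866.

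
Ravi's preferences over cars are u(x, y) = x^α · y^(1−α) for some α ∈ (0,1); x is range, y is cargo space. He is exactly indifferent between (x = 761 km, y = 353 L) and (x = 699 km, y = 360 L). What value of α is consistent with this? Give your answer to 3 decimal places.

α ≈ 0.188

Set the two utilities equal: 761^α·353^(1−α) = 699^α·360^(1−α).
(761/699)^α = (360/353)^(1−α); take logs: α·ln(761/699) = (1−α)·ln(360/353), i.e. α·0.084983 = (1−α)·0.019636.
Thus α·(0.104619) = 0.019636, so α = 0.019636/0.104619 ≈ 0.188.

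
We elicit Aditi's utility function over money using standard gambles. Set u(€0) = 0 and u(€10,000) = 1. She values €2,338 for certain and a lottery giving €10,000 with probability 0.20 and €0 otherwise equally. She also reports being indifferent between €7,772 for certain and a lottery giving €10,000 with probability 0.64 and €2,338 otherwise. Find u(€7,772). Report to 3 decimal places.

The first gamble pins u(€2,338): it must equal 0.20·1 + 0.80·0 = 0.20.
Then u(€7,772) = 0.64·u(€10,000) + 0.36·u(€2,338) = 0.64·1.00 + 0.36·0.20 = 0.7120.

0.712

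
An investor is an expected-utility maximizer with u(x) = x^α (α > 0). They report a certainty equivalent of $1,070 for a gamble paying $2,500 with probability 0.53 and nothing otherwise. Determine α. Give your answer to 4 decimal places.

α ≈ 0.7481

EU(lottery) = 0.53·2500^α + 0.47·0 = 0.53·2500^α.
Indifference: 1070^α = 0.53·2500^α, so (1070/2500)^α = 0.53.
Take logs: α = ln 0.53 / ln(1070/2500) ≈ 0.748120.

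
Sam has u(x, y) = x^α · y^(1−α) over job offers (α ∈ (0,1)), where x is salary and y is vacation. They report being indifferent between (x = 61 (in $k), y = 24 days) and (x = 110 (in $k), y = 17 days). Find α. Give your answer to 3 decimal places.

α ≈ 0.369

Indifference: 61^α · 24^(1−α) = 110^α · 17^(1−α).
(61/110)^α = (17/24)^(1−α); take logs: α·ln(61/110) = (1−α)·ln(17/24), i.e. α·-0.589607 = (1−α)·-0.344840.
With A = -0.589607 and B = -0.344840: α·A = (1−α)·B, so α = B/(A+B) = -0.344840/-0.934447 ≈ 0.369.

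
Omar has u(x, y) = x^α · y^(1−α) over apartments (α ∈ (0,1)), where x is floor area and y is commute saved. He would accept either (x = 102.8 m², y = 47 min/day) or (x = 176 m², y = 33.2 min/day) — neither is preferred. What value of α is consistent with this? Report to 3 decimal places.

α ≈ 0.393

Indifference: 102.8^α · 47^(1−α) = 176^α · 33.2^(1−α).
Rearrange to (102.8/176)^α = (33.2/47)^(1−α) and take logs: α·-0.537699 = (1−α)·-0.347598.
So α/(1−α) = (-0.347598)/(-0.537699) = 0.646455, and α = 0.646455/1.646455 ≈ 0.393.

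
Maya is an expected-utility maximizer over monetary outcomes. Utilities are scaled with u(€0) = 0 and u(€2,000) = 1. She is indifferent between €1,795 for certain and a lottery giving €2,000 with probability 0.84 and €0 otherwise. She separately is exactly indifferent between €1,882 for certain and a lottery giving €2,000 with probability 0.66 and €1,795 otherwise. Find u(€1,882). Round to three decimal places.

The first gamble pins u(€1,795): it must equal 0.84·1 + 0.16·0 = 0.84.
The second indifference gives u(€1,882) = 0.66·u(€2,000) + 0.34·u(€1,795) = 0.66·1.00 + 0.34·0.84 = 0.9456.

0.946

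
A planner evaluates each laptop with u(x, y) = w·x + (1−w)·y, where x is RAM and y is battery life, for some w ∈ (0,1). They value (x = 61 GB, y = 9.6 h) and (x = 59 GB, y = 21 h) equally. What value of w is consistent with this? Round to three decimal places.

Equating utilities: w·61 + (1−w)·9.6 = w·59 + (1−w)·21.
Rearranging, 2·w − 11.4·(1−w) = 0.
The marginal rate of substitution is 11.4/2, so w = 11.4/(2+11.4) = 0.851.

w = 0.851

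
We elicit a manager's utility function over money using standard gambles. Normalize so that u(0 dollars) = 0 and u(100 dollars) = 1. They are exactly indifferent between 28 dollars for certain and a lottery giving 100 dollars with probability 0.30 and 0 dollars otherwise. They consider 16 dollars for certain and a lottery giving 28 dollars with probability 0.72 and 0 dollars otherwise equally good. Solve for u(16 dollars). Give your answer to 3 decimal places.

First, u(28 dollars) = 0.30·u(100 dollars) + 0.70·u(0 dollars) = 0.30.
Chaining: u(16 dollars) = 0.72·0.30 + 0.28·0.00 = 0.2160.

0.216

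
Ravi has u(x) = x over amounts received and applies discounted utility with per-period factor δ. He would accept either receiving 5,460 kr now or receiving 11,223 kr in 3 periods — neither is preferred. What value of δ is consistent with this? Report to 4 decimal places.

The payoff in 3 periods is discounted by δ^3, so u(5460) = δ^3·u(11223) and δ^3 = u(5460)/u(11223).
With u(x) = x: δ^3 = 5460/11223 = 0.48650.
So δ = 0.48650^(1/3) ≈ 0.7865.

δ ≈ 0.7865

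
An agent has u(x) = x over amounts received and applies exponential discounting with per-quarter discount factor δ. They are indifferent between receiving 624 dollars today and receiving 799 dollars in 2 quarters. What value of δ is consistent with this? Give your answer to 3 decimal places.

δ ≈ 0.884

The payoff in 2 quarters is discounted by δ^2, so u(624) = δ^2·u(799) and δ^2 = u(624)/u(799).
With u(x) = x: δ^2 = 624/799 = 0.78098.
Hence δ = (0.78098)^(1/2) = 0.88373.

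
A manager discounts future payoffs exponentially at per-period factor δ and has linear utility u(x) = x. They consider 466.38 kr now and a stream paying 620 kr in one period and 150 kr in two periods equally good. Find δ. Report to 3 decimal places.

Present value of the stream is 620·δ + 150·δ². Indifference gives 620δ + 150δ² = 466.38.
That is, 150δ² + 620δ − 466.38 = 0, a quadratic in δ.
By the quadratic formula (taking the positive root), δ = (−620 + √664228.00) / 300 ≈ 0.650.

δ ≈ 0.650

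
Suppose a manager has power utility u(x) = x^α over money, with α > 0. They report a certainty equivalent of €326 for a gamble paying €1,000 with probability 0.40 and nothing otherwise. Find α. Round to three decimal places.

α ≈ 0.817

Since u(0) = 0, the lottery's EU is 0.40·1000^α.
Indifference: 326^α = 0.40·1000^α, so (326/1000)^α = 0.40.
α = ln(0.40) / ln(326/1000) = -0.916291/-1.120858 ≈ 0.817.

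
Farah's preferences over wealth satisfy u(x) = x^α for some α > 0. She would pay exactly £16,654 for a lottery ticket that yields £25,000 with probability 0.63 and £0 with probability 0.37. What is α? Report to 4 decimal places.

Since u(0) = 0, the lottery's EU is 0.63·25000^α.
Setting u(16654) equal to that: 16654^α = 0.63·25000^α ⇒ (16654/25000)^α = 0.63.
Take logs: α = ln 0.63 / ln(16654/25000) ≈ 1.137387.

α ≈ 1.1374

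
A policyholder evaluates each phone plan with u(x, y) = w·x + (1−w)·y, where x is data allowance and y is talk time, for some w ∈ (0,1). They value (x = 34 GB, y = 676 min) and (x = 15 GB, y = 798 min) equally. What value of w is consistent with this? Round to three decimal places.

w = 0.865

Indifference: w·34 + (1−w)·676 = w·15 + (1−w)·798.
Collecting terms: w·19 = (1−w)·122.
The marginal rate of substitution is 122/19, so w = 122/(19+122) = 0.865.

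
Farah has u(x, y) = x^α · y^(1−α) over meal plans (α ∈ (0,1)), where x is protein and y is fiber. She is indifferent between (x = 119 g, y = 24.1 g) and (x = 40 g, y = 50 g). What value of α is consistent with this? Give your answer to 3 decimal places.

α ≈ 0.401

The Cobb–Douglas utilities coincide, so 119^α·24.1^(1−α) = 40^α·50^(1−α).
(119/40)^α = (50/24.1)^(1−α); take logs: α·ln(119/40) = (1−α)·ln(50/24.1), i.e. α·1.090244 = (1−α)·0.729811.
With A = 1.090244 and B = 0.729811: α·A = (1−α)·B, so α = B/(A+B) = 0.729811/1.820055 ≈ 0.401.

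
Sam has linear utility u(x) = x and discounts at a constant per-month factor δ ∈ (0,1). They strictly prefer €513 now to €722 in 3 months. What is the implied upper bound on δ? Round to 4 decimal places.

δ < 0.8923

The preference means 513 > δ^3·722.
Dividing by 722: δ^3 < 0.71053. Both sides are positive, so the cube root keeps the direction.
δ < (513/722)^(1/3) ≈ 0.8923.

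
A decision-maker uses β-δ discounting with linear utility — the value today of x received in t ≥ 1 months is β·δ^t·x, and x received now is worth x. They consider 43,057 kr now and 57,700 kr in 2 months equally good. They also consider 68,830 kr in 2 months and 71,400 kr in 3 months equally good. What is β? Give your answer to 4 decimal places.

Both payoffs in the second observation are in the future, so β drops out: δ^2·68830 = δ^3·71400 ⇒ δ = 68830/71400 = 0.96401.
Now use the now-vs-future pair: 43057 = β·δ^2·57700 gives β = 43057/(0.92931·57700) ≈ 0.8030.

β ≈ 0.8030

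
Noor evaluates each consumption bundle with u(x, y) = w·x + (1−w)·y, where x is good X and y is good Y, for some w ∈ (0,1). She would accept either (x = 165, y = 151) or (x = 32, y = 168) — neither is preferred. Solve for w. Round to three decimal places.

w = 0.113

Indifference: w·165 + (1−w)·151 = w·32 + (1−w)·168.
Rearranging, 133·w − 17·(1−w) = 0.
The marginal rate of substitution is 17/133, so w = 17/(133+17) = 0.113.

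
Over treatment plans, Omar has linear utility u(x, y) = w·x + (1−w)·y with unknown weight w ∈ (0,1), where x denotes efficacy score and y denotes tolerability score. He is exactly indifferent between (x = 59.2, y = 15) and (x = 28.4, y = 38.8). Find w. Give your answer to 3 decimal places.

Indifference: w·59.2 + (1−w)·15 = w·28.4 + (1−w)·38.8.
Collecting terms: w·30.8 = (1−w)·23.8.
Hence w = 23.8/(30.8+23.8) = 23.8/54.6 = 0.436.

w = 0.436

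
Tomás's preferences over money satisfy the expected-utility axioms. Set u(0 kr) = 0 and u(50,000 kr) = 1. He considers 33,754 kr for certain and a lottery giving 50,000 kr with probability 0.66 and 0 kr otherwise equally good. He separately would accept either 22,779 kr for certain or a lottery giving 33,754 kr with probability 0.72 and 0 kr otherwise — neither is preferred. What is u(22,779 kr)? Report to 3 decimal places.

First, u(33,754 kr) = 0.66·u(50,000 kr) + 0.34·u(0 kr) = 0.66.
The second indifference gives u(22,779 kr) = 0.72·u(33,754 kr) + 0.28·u(0 kr) = 0.72·0.66 + 0.28·0.00 = 0.4752.

0.475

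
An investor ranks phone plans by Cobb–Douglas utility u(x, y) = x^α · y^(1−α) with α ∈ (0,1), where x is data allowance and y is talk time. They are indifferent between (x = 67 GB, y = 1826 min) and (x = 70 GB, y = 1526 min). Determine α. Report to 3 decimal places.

α ≈ 0.804

The Cobb–Douglas utilities coincide, so 67^α·1826^(1−α) = 70^α·1526^(1−α).
Taking logs: α·ln 67 + (1−α)·ln 1826 = α·ln 70 + (1−α)·ln 1526, i.e. α·-0.043803 = (1−α)·-0.179478.
Thus α·(-0.223281) = -0.179478, so α = -0.179478/-0.223281 ≈ 0.804.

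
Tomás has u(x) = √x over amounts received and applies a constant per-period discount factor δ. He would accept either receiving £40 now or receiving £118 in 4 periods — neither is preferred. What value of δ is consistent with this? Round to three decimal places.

δ ≈ 0.874

The payoff in 4 periods is discounted by δ^4, so u(40) = δ^4·u(118) and δ^4 = u(40)/u(118).
With u(x) = √x: δ^4 = √40/√118 = √(40/118) = 0.58222.
Taking the 4th root: δ = 0.58222^(1/4) ≈ 0.874.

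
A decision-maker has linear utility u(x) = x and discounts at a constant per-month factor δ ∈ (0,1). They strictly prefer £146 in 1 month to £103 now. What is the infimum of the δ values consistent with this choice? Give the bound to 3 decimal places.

δ > 0.705

Comparing present values: 103 < δ·146.
Dividing through by 146 gives δ > 0.70548.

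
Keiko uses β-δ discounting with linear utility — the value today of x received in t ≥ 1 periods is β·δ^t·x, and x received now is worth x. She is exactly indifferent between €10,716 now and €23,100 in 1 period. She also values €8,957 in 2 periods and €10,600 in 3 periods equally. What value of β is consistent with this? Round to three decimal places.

Both payoffs in the second observation are in the future, so β drops out: δ^2·8957 = δ^3·10600 ⇒ δ = 8957/10600 = 0.84500.
Now use the now-vs-future pair: 10716 = β·δ·23100 gives β = 10716/(0.84500·23100) ≈ 0.549.

β ≈ 0.549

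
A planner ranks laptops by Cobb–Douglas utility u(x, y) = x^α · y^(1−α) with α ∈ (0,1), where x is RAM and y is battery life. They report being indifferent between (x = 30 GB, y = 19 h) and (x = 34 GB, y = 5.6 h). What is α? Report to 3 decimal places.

Set the two utilities equal: 30^α·19^(1−α) = 34^α·5.6^(1−α).
Taking logs: α·ln 30 + (1−α)·ln 19 = α·ln 34 + (1−α)·ln 5.6, i.e. α·-0.125163 = (1−α)·-1.221672.
With A = -0.125163 and B = -1.221672: α·A = (1−α)·B, so α = B/(A+B) = -1.221672/-1.346835 ≈ 0.907.

α ≈ 0.907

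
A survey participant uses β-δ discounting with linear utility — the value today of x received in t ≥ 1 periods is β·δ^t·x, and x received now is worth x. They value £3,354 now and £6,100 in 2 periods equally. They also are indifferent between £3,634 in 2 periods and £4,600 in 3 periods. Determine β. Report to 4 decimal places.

β ≈ 0.8810

From the later pair, β·δ^2·3634 = β·δ^3·4600; dividing through, δ = 3634/4600 = 0.79000.
The first indifference: 3354 = β·δ^2·6100, so β = 3354/(δ^2·6100) = 3354/(0.62410·6100) ≈ 0.8810.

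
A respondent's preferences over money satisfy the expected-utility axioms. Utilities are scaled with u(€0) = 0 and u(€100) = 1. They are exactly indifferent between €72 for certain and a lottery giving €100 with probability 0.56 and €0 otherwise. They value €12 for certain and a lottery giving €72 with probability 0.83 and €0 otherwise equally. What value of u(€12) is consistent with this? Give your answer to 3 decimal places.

From the first indifference, u(€72) = 0.56·u(€100) + 0.44·u(€0) = 0.56·1 + 0.44·0 = 0.56.
The second indifference gives u(€12) = 0.83·u(€72) + 0.17·u(€0) = 0.83·0.56 + 0.17·0.00 = 0.4648.

0.465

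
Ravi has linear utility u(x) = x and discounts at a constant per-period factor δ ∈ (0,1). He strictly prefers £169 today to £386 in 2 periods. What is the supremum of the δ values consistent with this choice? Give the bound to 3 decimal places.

Under u(x) = x this choice says 169 > δ^2·386.
Hence δ^2 < 169/386 = 0.43782, and x ↦ x^(1/2) is increasing on (0,∞).
δ < (169/386)^(1/2) ≈ 0.662.

δ < 0.662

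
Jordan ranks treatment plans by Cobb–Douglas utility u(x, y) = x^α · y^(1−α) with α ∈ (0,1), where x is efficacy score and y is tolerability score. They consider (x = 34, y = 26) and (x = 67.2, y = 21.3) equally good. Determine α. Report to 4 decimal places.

α ≈ 0.2264

Set the two utilities equal: 34^α·26^(1−α) = 67.2^α·21.3^(1−α).
Taking logs: α·ln 34 + (1−α)·ln 26 = α·ln 67.2 + (1−α)·ln 21.3, i.e. α·-0.6813127 = (1−α)·-0.1993895.
Thus α·(-0.8807022) = -0.1993895, so α = -0.1993895/-0.8807022 ≈ 0.2264.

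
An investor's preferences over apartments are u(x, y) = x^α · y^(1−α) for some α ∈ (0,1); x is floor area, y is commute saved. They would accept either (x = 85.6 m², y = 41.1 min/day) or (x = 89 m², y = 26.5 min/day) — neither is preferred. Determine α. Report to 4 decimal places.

Set the two utilities equal: 85.6^α·41.1^(1−α) = 89^α·26.5^(1−α).
(85.6/89)^α = (26.5/41.1)^(1−α); take logs: α·ln(85.6/89) = (1−α)·ln(26.5/41.1), i.e. α·-0.0389511 = (1−α)·-0.4388634.
So α/(1−α) = (-0.4388634)/(-0.0389511) = 11.2670348, and α = 11.2670348/12.2670348 ≈ 0.9185.

α ≈ 0.9185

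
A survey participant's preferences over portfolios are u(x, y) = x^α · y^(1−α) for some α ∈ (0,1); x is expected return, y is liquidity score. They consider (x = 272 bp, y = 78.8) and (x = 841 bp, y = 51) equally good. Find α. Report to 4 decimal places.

Indifference: 272^α · 78.8^(1−α) = 841^α · 51^(1−α).
Rearrange to (272/841)^α = (51/78.8)^(1−α) and take logs: α·-1.1287896 = (1−α)·-0.4350874.
Thus α·(-1.5638770) = -0.4350874, so α = -0.4350874/-1.5638770 ≈ 0.2782.

α ≈ 0.2782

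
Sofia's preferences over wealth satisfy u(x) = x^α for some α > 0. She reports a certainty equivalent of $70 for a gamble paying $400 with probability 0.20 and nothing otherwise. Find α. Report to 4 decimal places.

α ≈ 0.9234

The lottery's expected utility is 0.20·u(400) + 0.80·u(0) = 0.20·400^α (since u(0) = 0 for α > 0).
Setting u(70) equal to that: 70^α = 0.20·400^α ⇒ (70/400)^α = 0.20.
α = ln(0.20) / ln(70/400) = -1.6094379/-1.7429693 ≈ 0.9234.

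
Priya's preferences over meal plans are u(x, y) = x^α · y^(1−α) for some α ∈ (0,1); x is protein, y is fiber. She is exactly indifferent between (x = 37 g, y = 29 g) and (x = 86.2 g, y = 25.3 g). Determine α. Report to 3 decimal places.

α ≈ 0.139

The Cobb–Douglas utilities coincide, so 37^α·29^(1−α) = 86.2^α·25.3^(1−α).
Rearrange to (37/86.2)^α = (25.3/29)^(1−α) and take logs: α·-0.845752 = (1−α)·-0.136491.
So α/(1−α) = (-0.136491)/(-0.845752) = 0.161384, and α = 0.161384/1.161384 ≈ 0.139.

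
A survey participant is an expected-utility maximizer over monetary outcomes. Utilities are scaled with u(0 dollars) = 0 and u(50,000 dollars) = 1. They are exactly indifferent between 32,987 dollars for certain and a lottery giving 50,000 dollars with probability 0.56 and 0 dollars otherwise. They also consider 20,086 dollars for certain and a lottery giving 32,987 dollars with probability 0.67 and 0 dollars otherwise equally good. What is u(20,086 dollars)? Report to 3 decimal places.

0.375

First, u(32,987 dollars) = 0.56·u(50,000 dollars) + 0.44·u(0 dollars) = 0.56.
Chaining: u(20,086 dollars) = 0.67·0.56 + 0.33·0.00 = 0.3752.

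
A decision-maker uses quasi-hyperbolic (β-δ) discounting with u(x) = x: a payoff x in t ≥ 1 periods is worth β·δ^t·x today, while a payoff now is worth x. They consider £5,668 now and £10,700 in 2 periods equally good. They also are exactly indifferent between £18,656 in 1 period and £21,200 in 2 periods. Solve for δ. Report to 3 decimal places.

δ ≈ 0.880

Both payoffs in the second observation are in the future, so β drops out: δ^1·18656 = δ^2·21200 ⇒ δ = 18656/21200 = 0.88000.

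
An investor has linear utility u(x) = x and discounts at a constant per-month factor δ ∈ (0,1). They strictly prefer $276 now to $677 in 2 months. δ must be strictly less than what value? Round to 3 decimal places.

δ < 0.638

The preference means 276 > δ^2·677.
Dividing by 677: δ^2 < 0.40768. Both sides are positive, so the square root keeps the direction.
δ < (276/677)^(1/2) ≈ 0.638.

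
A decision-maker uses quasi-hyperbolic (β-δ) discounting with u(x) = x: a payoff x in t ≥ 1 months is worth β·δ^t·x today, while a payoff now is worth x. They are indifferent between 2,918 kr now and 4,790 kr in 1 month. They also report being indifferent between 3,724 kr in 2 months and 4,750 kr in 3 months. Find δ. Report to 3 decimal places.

The second indifference involves only future payoffs, so β cancels: β·δ^2·3724 = β·δ^3·4750, giving δ = 3724/4750 = 0.78400.

δ ≈ 0.784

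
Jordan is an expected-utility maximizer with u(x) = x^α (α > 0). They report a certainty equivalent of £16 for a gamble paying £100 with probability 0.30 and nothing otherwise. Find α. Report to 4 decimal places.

The lottery's expected utility is 0.30·u(100) + 0.70·u(0) = 0.30·100^α (since u(0) = 0 for α > 0).
Indifference: 16^α = 0.30·100^α, so (16/100)^α = 0.30.
Taking logs: α·ln(16/100) = ln(0.30), so α = -1.2039728 / -1.8325815 ≈ 0.6570.

α ≈ 0.6570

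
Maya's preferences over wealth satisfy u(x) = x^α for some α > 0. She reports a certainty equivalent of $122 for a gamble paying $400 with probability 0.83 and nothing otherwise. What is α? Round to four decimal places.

EU(lottery) = 0.83·400^α + 0.17·0 = 0.83·400^α.
Setting u(122) equal to that: 122^α = 0.83·400^α ⇒ (122/400)^α = 0.83.
Take logs: α = ln 0.83 / ln(122/400) ≈ 0.156917.

α ≈ 0.1569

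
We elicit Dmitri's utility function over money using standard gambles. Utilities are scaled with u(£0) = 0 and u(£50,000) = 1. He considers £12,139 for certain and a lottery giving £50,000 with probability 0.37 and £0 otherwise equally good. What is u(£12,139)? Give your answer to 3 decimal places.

0.370

By the standard-gamble method, u(£12,139) is just the indifference probability on the best outcome: 0.37.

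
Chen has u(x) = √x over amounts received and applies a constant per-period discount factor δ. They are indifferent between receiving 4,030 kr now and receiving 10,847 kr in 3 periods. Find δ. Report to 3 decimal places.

δ ≈ 0.848

Equating discounted utilities: u(4030) = δ^3·u(10847) ⇒ δ^3 = u(4030)/u(10847).
Since u(x) = √x, δ^3 = √(4030/10847) = 0.60953.
Hence δ = (0.60953)^(1/3) = 0.84788.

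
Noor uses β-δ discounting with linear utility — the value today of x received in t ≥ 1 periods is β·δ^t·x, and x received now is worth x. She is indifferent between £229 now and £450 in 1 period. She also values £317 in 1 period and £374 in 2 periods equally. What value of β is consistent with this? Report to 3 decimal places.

Both payoffs in the second observation are in the future, so β drops out: δ^1·317 = δ^2·374 ⇒ δ = 317/374 = 0.84759.
The first indifference: 229 = β·δ·450, so β = 229/(δ·450) = 229/(0.84759·450) ≈ 0.600.

β ≈ 0.600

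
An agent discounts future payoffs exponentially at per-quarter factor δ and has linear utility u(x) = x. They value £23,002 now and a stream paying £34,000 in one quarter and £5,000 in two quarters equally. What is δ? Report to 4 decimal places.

Equating present values: 23002 = 34000δ + 5000δ².
That is, 5000δ² + 34000δ − 23002 = 0, a quadratic in δ.
δ = (−34000 + √(34000² + 4·5000·23002)) / (2·5000) = (−34000 + √1616040000.00) / 10000 ≈ 0.6200.

δ ≈ 0.6200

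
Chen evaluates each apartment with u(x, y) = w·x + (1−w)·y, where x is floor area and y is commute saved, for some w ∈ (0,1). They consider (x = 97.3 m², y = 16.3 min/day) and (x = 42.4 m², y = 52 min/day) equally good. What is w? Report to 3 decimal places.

w = 0.394

Indifference: w·97.3 + (1−w)·16.3 = w·42.4 + (1−w)·52.
Collecting terms: w·54.9 = (1−w)·35.7.
Hence w = 35.7/(54.9+35.7) = 35.7/90.6 = 0.394.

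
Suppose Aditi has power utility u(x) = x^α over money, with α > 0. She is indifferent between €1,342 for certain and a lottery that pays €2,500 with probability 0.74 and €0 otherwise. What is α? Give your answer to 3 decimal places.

The lottery's expected utility is 0.74·u(2500) + 0.26·u(0) = 0.74·2500^α (since u(0) = 0 for α > 0).
Equating: 1342^α = 0.74·2500^α, i.e. 0.5368^α = 0.74.
Take logs: α = ln 0.74 / ln(1342/2500) ≈ 0.48399.

α ≈ 0.484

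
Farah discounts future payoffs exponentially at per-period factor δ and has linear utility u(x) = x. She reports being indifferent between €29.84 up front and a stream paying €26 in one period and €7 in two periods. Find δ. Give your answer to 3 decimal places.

δ ≈ 0.920

Present value of the stream is 26·δ + 7·δ². Indifference gives 26δ + 7δ² = 29.84.
That is, 7δ² + 26δ − 29.84 = 0, a quadratic in δ.
The positive root is δ = [−26 + √(26² + 4·7·29.84)] / (2·7) = (−26 + 38.878)/14 ≈ 0.920.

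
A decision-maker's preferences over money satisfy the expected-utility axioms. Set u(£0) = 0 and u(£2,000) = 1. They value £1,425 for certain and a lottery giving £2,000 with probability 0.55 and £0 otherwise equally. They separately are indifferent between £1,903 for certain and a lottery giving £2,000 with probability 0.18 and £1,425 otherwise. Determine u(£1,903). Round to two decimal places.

0.63

First, u(£1,425) = 0.55·u(£2,000) + 0.45·u(£0) = 0.55.
Then u(£1,903) = 0.18·u(£2,000) + 0.82·u(£1,425) = 0.18·1.00 + 0.82·0.55 = 0.6310.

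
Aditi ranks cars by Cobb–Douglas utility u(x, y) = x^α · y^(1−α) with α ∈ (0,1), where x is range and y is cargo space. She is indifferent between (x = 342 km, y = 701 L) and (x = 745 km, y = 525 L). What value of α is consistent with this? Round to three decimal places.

α ≈ 0.271

Indifference: 342^α · 701^(1−α) = 745^α · 525^(1−α).
Rearrange to (342/745)^α = (525/701)^(1−α) and take logs: α·-0.778573 = (1−α)·-0.289110.
So α/(1−α) = (-0.289110)/(-0.778573) = 0.371333, and α = 0.371333/1.371333 ≈ 0.271.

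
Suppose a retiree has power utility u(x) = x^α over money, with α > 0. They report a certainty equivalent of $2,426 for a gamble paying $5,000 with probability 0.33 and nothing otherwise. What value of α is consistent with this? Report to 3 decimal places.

α ≈ 1.533

EU(lottery) = 0.33·5000^α + 0.67·0 = 0.33·5000^α.
Indifference: 2426^α = 0.33·5000^α, so (2426/5000)^α = 0.33.
Taking logs: α·ln(2426/5000) = ln(0.33), so α = -1.108663 / -0.723194 ≈ 1.533.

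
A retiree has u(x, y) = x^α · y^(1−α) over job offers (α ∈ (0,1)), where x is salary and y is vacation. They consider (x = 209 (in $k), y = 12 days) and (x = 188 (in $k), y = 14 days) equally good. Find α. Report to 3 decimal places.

Set the two utilities equal: 209^α·12^(1−α) = 188^α·14^(1−α).
Taking logs: α·ln 209 + (1−α)·ln 12 = α·ln 188 + (1−α)·ln 14, i.e. α·0.105892 = (1−α)·0.154151.
Thus α·(0.260043) = 0.154151, so α = 0.154151/0.260043 ≈ 0.593.

α ≈ 0.593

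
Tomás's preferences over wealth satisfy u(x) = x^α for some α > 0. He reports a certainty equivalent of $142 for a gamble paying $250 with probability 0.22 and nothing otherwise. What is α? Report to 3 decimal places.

The lottery's expected utility is 0.22·u(250) + 0.78·u(0) = 0.22·250^α (since u(0) = 0 for α > 0).
Indifference: 142^α = 0.22·250^α, so (142/250)^α = 0.22.
Taking logs: α·ln(142/250) = ln(0.22), so α = -1.514128 / -0.565634 ≈ 2.677.

α ≈ 2.677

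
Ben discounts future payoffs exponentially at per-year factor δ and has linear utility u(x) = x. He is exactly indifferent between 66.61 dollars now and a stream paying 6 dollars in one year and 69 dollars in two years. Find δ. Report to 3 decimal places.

δ ≈ 0.940

The stream is worth 6δ + 69δ² today, so 6δ + 69δ² = 66.61.
So 69δ² + 6δ − 66.61 = 0.
δ = (−6 + √(6² + 4·69·66.61)) / (2·69) = (−6 + √18420.36) / 138 ≈ 0.940.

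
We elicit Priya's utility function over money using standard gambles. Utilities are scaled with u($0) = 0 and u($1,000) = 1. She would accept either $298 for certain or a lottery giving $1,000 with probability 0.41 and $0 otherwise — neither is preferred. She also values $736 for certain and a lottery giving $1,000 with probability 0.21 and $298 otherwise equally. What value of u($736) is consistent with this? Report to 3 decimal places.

0.534

The first gamble pins u($298): it must equal 0.41·1 + 0.59·0 = 0.41.
The second indifference gives u($736) = 0.21·u($1,000) + 0.79·u($298) = 0.21·1.00 + 0.79·0.41 = 0.5339.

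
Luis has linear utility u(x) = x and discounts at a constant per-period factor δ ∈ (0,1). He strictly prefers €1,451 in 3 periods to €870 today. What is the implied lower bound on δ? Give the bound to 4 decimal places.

The preference means 870 < δ^3·1451.
So δ^3 > 870/1451 = 0.59959; taking the cube root of both positive sides preserves the inequality.
δ > (870/1451)^(1/3) ≈ 0.8432.

δ > 0.8432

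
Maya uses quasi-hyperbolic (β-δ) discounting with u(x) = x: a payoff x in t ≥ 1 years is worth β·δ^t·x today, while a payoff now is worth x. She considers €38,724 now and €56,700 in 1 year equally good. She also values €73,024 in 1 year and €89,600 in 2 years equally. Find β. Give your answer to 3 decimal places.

β ≈ 0.838

The second indifference involves only future payoffs, so β cancels: β·δ^1·73024 = β·δ^2·89600, giving δ = 73024/89600 = 0.81500.
Substituting δ into 38724 = β·δ·56700: β = 38724/(46210.500) ≈ 0.838.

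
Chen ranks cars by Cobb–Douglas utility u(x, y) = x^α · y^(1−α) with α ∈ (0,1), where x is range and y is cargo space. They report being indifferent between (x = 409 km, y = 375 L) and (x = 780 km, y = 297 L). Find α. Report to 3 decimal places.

α ≈ 0.265

Set the two utilities equal: 409^α·375^(1−α) = 780^α·297^(1−α).
Rearrange to (409/780)^α = (297/375)^(1−α) and take logs: α·-0.645579 = (1−α)·-0.233194.
Thus α·(-0.878773) = -0.233194, so α = -0.233194/-0.878773 ≈ 0.265.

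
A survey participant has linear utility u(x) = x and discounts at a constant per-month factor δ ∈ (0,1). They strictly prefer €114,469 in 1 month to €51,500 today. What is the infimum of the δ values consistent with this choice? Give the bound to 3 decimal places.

δ > 0.450

The preference means 51500 < δ·114469.
Dividing through by 114469 gives δ > 0.44990.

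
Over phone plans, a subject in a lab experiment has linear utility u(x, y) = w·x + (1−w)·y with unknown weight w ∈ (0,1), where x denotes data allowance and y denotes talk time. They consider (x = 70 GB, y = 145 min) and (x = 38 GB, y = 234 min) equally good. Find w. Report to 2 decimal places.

Indifference: w·70 + (1−w)·145 = w·38 + (1−w)·234.
w·(70−38) = (1−w)·(234−145), i.e. w·32 = (1−w)·89.
So w/(1−w) = 89/32 = 2.7812, giving w = 89/(32+89) = 0.74.

w = 0.74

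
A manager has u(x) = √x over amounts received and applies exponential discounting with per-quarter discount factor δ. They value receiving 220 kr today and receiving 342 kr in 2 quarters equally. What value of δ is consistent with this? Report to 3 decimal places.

The payoff in 2 quarters is discounted by δ^2, so u(220) = δ^2·u(342) and δ^2 = u(220)/u(342).
Since u(x) = √x, δ^2 = √(220/342) = 0.80204.
So δ = 0.80204^(1/2) ≈ 0.896.

δ ≈ 0.896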